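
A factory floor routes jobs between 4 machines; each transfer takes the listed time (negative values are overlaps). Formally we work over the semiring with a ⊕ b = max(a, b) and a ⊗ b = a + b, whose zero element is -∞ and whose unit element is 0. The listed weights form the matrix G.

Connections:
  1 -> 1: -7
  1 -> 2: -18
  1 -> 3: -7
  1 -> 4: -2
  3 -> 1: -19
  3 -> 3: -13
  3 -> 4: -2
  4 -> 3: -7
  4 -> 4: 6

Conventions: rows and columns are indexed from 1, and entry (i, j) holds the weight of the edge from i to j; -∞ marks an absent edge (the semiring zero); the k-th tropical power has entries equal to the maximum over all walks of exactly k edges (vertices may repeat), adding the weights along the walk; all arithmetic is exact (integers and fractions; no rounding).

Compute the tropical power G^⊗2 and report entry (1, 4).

G^⊗2:
  [-14, -25, -9, 4]
  [-∞, -∞, -∞, -∞]
  [-26, -37, -9, 4]
  [-26, -∞, -1, 12]
Key observation: the optimum is the walk 1->4->4, with weight (-2) + 6 = 4.
Optimal value attained by: walk 1->4->4.
Answer: (G^⊗2)[1][4] = 4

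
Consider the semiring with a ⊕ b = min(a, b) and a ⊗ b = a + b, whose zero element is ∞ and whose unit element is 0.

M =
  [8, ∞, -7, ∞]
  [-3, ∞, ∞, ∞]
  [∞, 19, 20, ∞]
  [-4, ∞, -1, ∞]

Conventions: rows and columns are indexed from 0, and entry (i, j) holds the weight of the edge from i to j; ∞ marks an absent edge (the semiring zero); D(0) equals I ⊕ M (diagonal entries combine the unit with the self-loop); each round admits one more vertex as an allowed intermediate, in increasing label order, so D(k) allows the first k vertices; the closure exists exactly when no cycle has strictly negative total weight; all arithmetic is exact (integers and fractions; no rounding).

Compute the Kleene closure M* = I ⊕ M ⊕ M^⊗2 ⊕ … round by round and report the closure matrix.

D(0):
  [0, ∞, -7, ∞]
  [-3, 0, ∞, ∞]
  [∞, 19, 0, ∞]
  [-4, ∞, -1, 0]
D(1):
  [0, ∞, -7, ∞]
  [-3, 0, -10, ∞]
  [∞, 19, 0, ∞]
  [-4, ∞, -11, 0]
D(2):
  [0, ∞, -7, ∞]
  [-3, 0, -10, ∞]
  [16, 19, 0, ∞]
  [-4, ∞, -11, 0]
D(3):
  [0, 12, -7, ∞]
  [-3, 0, -10, ∞]
  [16, 19, 0, ∞]
  [-4, 8, -11, 0]
D(4):
  [0, 12, -7, ∞]
  [-3, 0, -10, ∞]
  [16, 19, 0, ∞]
  [-4, 8, -11, 0]
Answer: M* = [[0, 12, -7, ∞], [-3, 0, -10, ∞], [16, 19, 0, ∞], [-4, 8, -11, 0]]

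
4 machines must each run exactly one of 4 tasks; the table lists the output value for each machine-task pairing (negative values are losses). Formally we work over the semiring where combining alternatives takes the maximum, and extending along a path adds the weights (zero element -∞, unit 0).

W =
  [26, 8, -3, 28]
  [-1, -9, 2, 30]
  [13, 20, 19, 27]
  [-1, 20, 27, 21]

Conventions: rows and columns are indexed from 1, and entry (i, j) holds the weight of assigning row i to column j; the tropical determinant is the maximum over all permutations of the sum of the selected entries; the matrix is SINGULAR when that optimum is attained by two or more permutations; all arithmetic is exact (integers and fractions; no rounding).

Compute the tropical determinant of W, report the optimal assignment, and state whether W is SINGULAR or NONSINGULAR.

σ = (1, 2, 3, 4): 26 + (-9) + 19 + 21 = 57
σ = (1, 2, 4, 3): 26 + (-9) + 27 + 27 = 71
σ = (1, 3, 2, 4): 26 + 2 + 20 + 21 = 69
σ = (1, 3, 4, 2): 26 + 2 + 27 + 20 = 75
σ = (1, 4, 2, 3): 26 + 30 + 20 + 27 = 103
σ = (1, 4, 3, 2): 26 + 30 + 19 + 20 = 95
σ = (2, 1, 3, 4): 8 + (-1) + 19 + 21 = 47
σ = (2, 1, 4, 3): 8 + (-1) + 27 + 27 = 61
σ = (2, 3, 1, 4): 8 + 2 + 13 + 21 = 44
σ = (2, 3, 4, 1): 8 + 2 + 27 + (-1) = 36
σ = (2, 4, 1, 3): 8 + 30 + 13 + 27 = 78
σ = (2, 4, 3, 1): 8 + 30 + 19 + (-1) = 56
σ = (3, 1, 2, 4): (-3) + (-1) + 20 + 21 = 37
σ = (3, 1, 4, 2): (-3) + (-1) + 27 + 20 = 43
σ = (3, 2, 1, 4): (-3) + (-9) + 13 + 21 = 22
σ = (3, 2, 4, 1): (-3) + (-9) + 27 + (-1) = 14
σ = (3, 4, 1, 2): (-3) + 30 + 13 + 20 = 60
σ = (3, 4, 2, 1): (-3) + 30 + 20 + (-1) = 46
σ = (4, 1, 2, 3): 28 + (-1) + 20 + 27 = 74
σ = (4, 1, 3, 2): 28 + (-1) + 19 + 20 = 66
σ = (4, 2, 1, 3): 28 + (-9) + 13 + 27 = 59
σ = (4, 2, 3, 1): 28 + (-9) + 19 + (-1) = 37
σ = (4, 3, 1, 2): 28 + 2 + 13 + 20 = 63
σ = (4, 3, 2, 1): 28 + 2 + 20 + (-1) = 49
Optimal value attained by: σ = (1, 4, 2, 3).
Answer: det⊕(W) = 103; verdict: NONSINGULAR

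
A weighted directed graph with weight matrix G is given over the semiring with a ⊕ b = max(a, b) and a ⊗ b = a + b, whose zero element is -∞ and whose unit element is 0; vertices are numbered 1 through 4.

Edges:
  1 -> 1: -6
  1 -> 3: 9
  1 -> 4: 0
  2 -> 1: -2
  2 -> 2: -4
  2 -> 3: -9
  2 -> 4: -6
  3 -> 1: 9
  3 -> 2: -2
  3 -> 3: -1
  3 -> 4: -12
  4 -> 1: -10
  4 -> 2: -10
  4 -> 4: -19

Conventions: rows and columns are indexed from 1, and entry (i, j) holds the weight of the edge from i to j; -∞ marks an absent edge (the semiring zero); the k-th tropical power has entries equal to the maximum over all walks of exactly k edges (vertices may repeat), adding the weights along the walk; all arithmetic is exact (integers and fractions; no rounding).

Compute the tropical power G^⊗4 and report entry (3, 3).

G^⊗2:
  [18, 7, 8, -3]
  [0, -8, 7, -2]
  [8, -3, 18, 9]
  [-12, -14, -1, -10]
G^⊗3:
  [17, 6, 27, 18]
  [16, 5, 9, 0]
  [27, 16, 17, 8]
  [8, -3, -2, -12]
G^⊗4:
  [36, 25, 26, 17]
  [18, 7, 25, 16]
  [26, 15, 36, 27]
  [7, -4, 17, 8]
Key observation: the optimum is the walk 3->1->3->1->3, with weight 9 + 9 + 9 + 9 = 36.
Optimal value attained by: walk 3->1->3->1->3.
Answer: (G^⊗4)[3][3] = 36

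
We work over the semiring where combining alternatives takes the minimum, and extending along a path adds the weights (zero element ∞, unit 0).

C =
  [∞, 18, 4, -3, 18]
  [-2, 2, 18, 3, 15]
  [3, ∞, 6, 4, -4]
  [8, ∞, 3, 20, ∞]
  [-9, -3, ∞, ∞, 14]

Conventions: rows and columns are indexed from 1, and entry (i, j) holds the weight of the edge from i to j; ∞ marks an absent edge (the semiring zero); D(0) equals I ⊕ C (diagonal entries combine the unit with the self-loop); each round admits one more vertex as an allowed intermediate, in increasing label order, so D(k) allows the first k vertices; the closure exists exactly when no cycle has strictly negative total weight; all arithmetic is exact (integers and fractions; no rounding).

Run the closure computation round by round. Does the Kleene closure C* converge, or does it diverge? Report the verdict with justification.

D(0):
  [0, 18, 4, -3, 18]
  [-2, 0, 18, 3, 15]
  [3, ∞, 0, 4, -4]
  [8, ∞, 3, 0, ∞]
  [-9, -3, ∞, ∞, 0]
D(1):
  [0, 18, 4, -3, 18]
  [-2, 0, 2, -5, 15]
  [3, 21, 0, 0, -4]
  [8, 26, 3, 0, 26]
  [-9, -3, -5, -12, 0]
D(2):
  [0, 18, 4, -3, 18]
  [-2, 0, 2, -5, 15]
  [3, 21, 0, 0, -4]
  [8, 26, 3, 0, 26]
  [-9, -3, -5, -12, 0]
Detection: at round 3, diagonal entry (5, 5) turns strictly negative.
Key observation: the cycle 5->1->3->5 has total weight (-9) + 4 + (-4), which is strictly negative.
Answer: DIVERGES — negative cycle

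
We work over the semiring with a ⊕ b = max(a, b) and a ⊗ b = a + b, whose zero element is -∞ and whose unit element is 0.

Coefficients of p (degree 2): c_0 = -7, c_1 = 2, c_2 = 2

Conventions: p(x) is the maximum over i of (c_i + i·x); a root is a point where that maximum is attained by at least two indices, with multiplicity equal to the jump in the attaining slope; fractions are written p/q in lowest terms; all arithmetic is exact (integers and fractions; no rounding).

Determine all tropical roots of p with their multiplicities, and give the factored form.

hull edge (i=0, c=-7) to (i=1, c=2): slope 9, span 1
hull edge (i=1, c=2) to (i=2, c=2): slope 0, span 1
Factored form: p(x) = 2 ⊗ (x ⊕ (-9)) ⊗ (x ⊕ 0)
Answer: roots = -9 (mult 1), 0 (mult 1)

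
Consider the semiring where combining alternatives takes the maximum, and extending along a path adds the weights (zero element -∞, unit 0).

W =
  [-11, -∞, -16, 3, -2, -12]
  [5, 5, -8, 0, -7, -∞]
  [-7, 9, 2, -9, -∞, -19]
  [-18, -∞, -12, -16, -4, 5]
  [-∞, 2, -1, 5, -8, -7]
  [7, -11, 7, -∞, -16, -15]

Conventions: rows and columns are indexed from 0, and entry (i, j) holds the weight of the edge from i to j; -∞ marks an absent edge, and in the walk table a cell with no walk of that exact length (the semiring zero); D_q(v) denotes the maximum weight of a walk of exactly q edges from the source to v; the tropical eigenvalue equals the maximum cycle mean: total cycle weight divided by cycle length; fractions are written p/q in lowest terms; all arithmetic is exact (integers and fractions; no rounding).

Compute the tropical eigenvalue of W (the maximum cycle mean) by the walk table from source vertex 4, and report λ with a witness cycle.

q=0: [-∞, -∞, -∞, -∞, 0, -∞]
q=1: [-∞, 2, -1, 5, -8, -7]
q=2: [7, 8, 1, 2, 1, 10]
q=3: [17, 13, 17, 10, 5, 7]
q=4: [18, 26, 19, 20, 15, 15]
q=5: [31, 31, 22, 26, 19, 25]
q=6: [36, 36, 32, 34, 29, 31]
Optimal cycle mean attained by: cycle 0->3->5->2->1->0, total 3 + 5 + 7 + 9 + 5, length 5.
Answer: λ = 29/5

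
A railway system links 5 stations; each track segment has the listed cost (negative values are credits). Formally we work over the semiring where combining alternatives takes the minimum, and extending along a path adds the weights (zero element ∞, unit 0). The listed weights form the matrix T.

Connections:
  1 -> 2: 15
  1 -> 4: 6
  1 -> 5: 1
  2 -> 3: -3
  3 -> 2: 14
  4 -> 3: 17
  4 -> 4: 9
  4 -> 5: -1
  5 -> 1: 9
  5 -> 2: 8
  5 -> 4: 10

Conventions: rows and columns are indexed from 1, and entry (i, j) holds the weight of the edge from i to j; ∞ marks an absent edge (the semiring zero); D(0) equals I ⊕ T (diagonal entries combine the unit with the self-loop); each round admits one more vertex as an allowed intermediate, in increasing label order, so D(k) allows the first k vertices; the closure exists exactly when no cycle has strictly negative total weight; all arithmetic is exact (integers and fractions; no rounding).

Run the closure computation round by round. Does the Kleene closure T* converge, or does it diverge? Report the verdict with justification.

D(0):
  [0, 15, ∞, 6, 1]
  [∞, 0, -3, ∞, ∞]
  [∞, 14, 0, ∞, ∞]
  [∞, ∞, 17, 0, -1]
  [9, 8, ∞, 10, 0]
D(1):
  [0, 15, ∞, 6, 1]
  [∞, 0, -3, ∞, ∞]
  [∞, 14, 0, ∞, ∞]
  [∞, ∞, 17, 0, -1]
  [9, 8, ∞, 10, 0]
D(2):
  [0, 15, 12, 6, 1]
  [∞, 0, -3, ∞, ∞]
  [∞, 14, 0, ∞, ∞]
  [∞, ∞, 17, 0, -1]
  [9, 8, 5, 10, 0]
D(3):
  [0, 15, 12, 6, 1]
  [∞, 0, -3, ∞, ∞]
  [∞, 14, 0, ∞, ∞]
  [∞, 31, 17, 0, -1]
  [9, 8, 5, 10, 0]
D(4):
  [0, 15, 12, 6, 1]
  [∞, 0, -3, ∞, ∞]
  [∞, 14, 0, ∞, ∞]
  [∞, 31, 17, 0, -1]
  [9, 8, 5, 10, 0]
D(5):
  [0, 9, 6, 6, 1]
  [∞, 0, -3, ∞, ∞]
  [∞, 14, 0, ∞, ∞]
  [8, 7, 4, 0, -1]
  [9, 8, 5, 10, 0]
Key observation: every diagonal entry stays at the unit through all rounds, so no improving cycle exists.
Answer: CONVERGES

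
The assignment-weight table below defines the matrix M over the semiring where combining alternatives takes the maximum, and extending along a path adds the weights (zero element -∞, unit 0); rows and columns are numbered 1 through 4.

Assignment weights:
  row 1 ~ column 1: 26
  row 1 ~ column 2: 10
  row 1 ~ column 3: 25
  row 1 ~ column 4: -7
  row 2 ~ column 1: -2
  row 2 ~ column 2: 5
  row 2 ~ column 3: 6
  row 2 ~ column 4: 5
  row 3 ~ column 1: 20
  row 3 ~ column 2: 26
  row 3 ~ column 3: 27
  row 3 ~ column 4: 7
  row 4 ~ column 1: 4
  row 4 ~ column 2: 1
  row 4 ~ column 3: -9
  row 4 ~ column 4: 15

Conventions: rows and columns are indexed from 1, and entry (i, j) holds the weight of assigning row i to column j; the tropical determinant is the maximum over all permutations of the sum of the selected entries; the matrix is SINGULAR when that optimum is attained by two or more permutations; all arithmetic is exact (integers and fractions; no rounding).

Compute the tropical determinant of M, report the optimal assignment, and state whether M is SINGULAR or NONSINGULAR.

σ = (1, 2, 3, 4): 26 + 5 + 27 + 15 = 73
σ = (1, 2, 4, 3): 26 + 5 + 7 + (-9) = 29
σ = (1, 3, 2, 4): 26 + 6 + 26 + 15 = 73
σ = (1, 3, 4, 2): 26 + 6 + 7 + 1 = 40
σ = (1, 4, 2, 3): 26 + 5 + 26 + (-9) = 48
σ = (1, 4, 3, 2): 26 + 5 + 27 + 1 = 59
σ = (2, 1, 3, 4): 10 + (-2) + 27 + 15 = 50
σ = (2, 1, 4, 3): 10 + (-2) + 7 + (-9) = 6
σ = (2, 3, 1, 4): 10 + 6 + 20 + 15 = 51
σ = (2, 3, 4, 1): 10 + 6 + 7 + 4 = 27
σ = (2, 4, 1, 3): 10 + 5 + 20 + (-9) = 26
σ = (2, 4, 3, 1): 10 + 5 + 27 + 4 = 46
σ = (3, 1, 2, 4): 25 + (-2) + 26 + 15 = 64
σ = (3, 1, 4, 2): 25 + (-2) + 7 + 1 = 31
σ = (3, 2, 1, 4): 25 + 5 + 20 + 15 = 65
σ = (3, 2, 4, 1): 25 + 5 + 7 + 4 = 41
σ = (3, 4, 1, 2): 25 + 5 + 20 + 1 = 51
σ = (3, 4, 2, 1): 25 + 5 + 26 + 4 = 60
σ = (4, 1, 2, 3): (-7) + (-2) + 26 + (-9) = 8
σ = (4, 1, 3, 2): (-7) + (-2) + 27 + 1 = 19
σ = (4, 2, 1, 3): (-7) + 5 + 20 + (-9) = 9
σ = (4, 2, 3, 1): (-7) + 5 + 27 + 4 = 29
σ = (4, 3, 1, 2): (-7) + 6 + 20 + 1 = 20
σ = (4, 3, 2, 1): (-7) + 6 + 26 + 4 = 29
Optimal value attained by: σ = (1, 2, 3, 4).
Answer: det⊕(M) = 73; verdict: SINGULAR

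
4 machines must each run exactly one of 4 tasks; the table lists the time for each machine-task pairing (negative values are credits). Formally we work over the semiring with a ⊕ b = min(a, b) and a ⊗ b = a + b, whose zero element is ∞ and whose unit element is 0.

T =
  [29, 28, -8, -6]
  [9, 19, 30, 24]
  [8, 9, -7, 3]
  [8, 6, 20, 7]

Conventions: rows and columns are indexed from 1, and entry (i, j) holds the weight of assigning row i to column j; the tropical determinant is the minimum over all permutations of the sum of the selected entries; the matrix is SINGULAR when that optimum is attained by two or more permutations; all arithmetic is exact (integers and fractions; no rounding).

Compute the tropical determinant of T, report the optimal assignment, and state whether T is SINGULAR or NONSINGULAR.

σ = (1, 2, 3, 4): 29 + 19 + (-7) + 7 = 48
σ = (1, 2, 4, 3): 29 + 19 + 3 + 20 = 71
σ = (1, 3, 2, 4): 29 + 30 + 9 + 7 = 75
σ = (1, 3, 4, 2): 29 + 30 + 3 + 6 = 68
σ = (1, 4, 2, 3): 29 + 24 + 9 + 20 = 82
σ = (1, 4, 3, 2): 29 + 24 + (-7) + 6 = 52
σ = (2, 1, 3, 4): 28 + 9 + (-7) + 7 = 37
σ = (2, 1, 4, 3): 28 + 9 + 3 + 20 = 60
σ = (2, 3, 1, 4): 28 + 30 + 8 + 7 = 73
σ = (2, 3, 4, 1): 28 + 30 + 3 + 8 = 69
σ = (2, 4, 1, 3): 28 + 24 + 8 + 20 = 80
σ = (2, 4, 3, 1): 28 + 24 + (-7) + 8 = 53
σ = (3, 1, 2, 4): (-8) + 9 + 9 + 7 = 17
σ = (3, 1, 4, 2): (-8) + 9 + 3 + 6 = 10
σ = (3, 2, 1, 4): (-8) + 19 + 8 + 7 = 26
σ = (3, 2, 4, 1): (-8) + 19 + 3 + 8 = 22
σ = (3, 4, 1, 2): (-8) + 24 + 8 + 6 = 30
σ = (3, 4, 2, 1): (-8) + 24 + 9 + 8 = 33
σ = (4, 1, 2, 3): (-6) + 9 + 9 + 20 = 32
σ = (4, 1, 3, 2): (-6) + 9 + (-7) + 6 = 2
σ = (4, 2, 1, 3): (-6) + 19 + 8 + 20 = 41
σ = (4, 2, 3, 1): (-6) + 19 + (-7) + 8 = 14
σ = (4, 3, 1, 2): (-6) + 30 + 8 + 6 = 38
σ = (4, 3, 2, 1): (-6) + 30 + 9 + 8 = 41
Optimal value attained by: σ = (4, 1, 3, 2).
Answer: det⊕(T) = 2; verdict: NONSINGULAR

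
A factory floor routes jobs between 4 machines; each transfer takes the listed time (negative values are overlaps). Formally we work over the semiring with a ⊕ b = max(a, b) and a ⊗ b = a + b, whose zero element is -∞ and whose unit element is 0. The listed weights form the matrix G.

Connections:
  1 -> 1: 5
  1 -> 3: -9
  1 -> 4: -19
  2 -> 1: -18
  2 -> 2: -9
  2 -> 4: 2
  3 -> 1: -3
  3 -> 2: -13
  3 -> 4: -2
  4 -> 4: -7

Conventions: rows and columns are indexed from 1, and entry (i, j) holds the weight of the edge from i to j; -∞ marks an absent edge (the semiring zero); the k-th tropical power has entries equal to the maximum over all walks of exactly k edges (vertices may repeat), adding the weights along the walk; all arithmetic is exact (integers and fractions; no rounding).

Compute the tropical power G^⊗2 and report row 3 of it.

G^⊗2:
  [10, -22, -4, -11]
  [-13, -18, -27, -5]
  [2, -22, -12, -9]
  [-∞, -∞, -∞, -14]
Answer: row 3 of G^⊗2 = [2, -22, -12, -9]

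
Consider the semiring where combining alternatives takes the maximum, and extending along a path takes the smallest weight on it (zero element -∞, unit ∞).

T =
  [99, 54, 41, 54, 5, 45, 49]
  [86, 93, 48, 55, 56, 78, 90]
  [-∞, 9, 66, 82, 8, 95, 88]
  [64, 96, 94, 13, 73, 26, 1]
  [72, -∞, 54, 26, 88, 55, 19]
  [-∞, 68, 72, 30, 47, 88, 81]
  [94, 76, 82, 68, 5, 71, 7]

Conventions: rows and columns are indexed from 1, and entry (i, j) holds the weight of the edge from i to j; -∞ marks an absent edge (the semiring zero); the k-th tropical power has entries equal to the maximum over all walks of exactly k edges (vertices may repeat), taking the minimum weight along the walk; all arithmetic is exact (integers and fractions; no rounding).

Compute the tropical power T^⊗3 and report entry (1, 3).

T^⊗2:
  [99, 54, 54, 54, 54, 54, 54]
  [90, 93, 82, 68, 56, 78, 90]
  [88, 82, 82, 68, 73, 88, 81]
  [86, 93, 66, 82, 73, 94, 90]
  [72, 55, 55, 54, 88, 55, 55]
  [81, 76, 81, 72, 56, 88, 81]
  [94, 76, 71, 82, 68, 82, 82]
T^⊗3:
  [99, 54, 54, 54, 54, 54, 54]
  [90, 93, 82, 82, 68, 82, 90]
  [88, 82, 81, 82, 73, 88, 82]
  [90, 93, 82, 68, 73, 88, 90]
  [72, 55, 55, 55, 88, 55, 55]
  [81, 76, 81, 81, 72, 88, 81]
  [94, 82, 82, 71, 73, 82, 81]
Key observation: the optimum is the walk 1->1->4->3, with weight 99 min 54 min 94 = 54.
Optimal value attained by: walk 1->1->4->3.
Answer: (T^⊗3)[1][3] = 54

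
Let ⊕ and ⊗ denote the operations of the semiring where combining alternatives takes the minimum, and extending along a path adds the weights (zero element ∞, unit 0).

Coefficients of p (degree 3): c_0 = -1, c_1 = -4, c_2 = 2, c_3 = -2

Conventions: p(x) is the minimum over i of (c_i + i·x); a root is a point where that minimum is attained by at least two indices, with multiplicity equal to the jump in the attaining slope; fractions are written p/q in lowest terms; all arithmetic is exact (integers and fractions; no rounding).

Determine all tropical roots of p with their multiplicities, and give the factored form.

hull edge (i=0, c=-1) to (i=1, c=-4): slope -3, span 1
hull edge (i=1, c=-4) to (i=3, c=-2): slope 1, span 2
Factored form: p(x) = -2 ⊗ (x ⊕ (-1)) ⊗ (x ⊕ (-1)) ⊗ (x ⊕ 3)
Answer: roots = -1 (mult 2), 3 (mult 1)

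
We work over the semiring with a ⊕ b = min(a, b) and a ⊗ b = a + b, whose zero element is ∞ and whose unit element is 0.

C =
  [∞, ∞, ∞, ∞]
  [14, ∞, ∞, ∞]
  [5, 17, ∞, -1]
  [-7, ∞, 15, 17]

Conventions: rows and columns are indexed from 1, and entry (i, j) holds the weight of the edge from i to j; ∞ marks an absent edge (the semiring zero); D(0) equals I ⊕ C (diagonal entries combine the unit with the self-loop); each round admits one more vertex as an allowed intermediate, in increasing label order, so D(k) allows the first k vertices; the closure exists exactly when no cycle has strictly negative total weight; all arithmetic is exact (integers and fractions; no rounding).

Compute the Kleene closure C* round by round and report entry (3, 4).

D(0):
  [0, ∞, ∞, ∞]
  [14, 0, ∞, ∞]
  [5, 17, 0, -1]
  [-7, ∞, 15, 0]
D(1):
  [0, ∞, ∞, ∞]
  [14, 0, ∞, ∞]
  [5, 17, 0, -1]
  [-7, ∞, 15, 0]
D(2):
  [0, ∞, ∞, ∞]
  [14, 0, ∞, ∞]
  [5, 17, 0, -1]
  [-7, ∞, 15, 0]
D(3):
  [0, ∞, ∞, ∞]
  [14, 0, ∞, ∞]
  [5, 17, 0, -1]
  [-7, 32, 15, 0]
D(4):
  [0, ∞, ∞, ∞]
  [14, 0, ∞, ∞]
  [-8, 17, 0, -1]
  [-7, 32, 15, 0]
Answer: C*[3][4] = -1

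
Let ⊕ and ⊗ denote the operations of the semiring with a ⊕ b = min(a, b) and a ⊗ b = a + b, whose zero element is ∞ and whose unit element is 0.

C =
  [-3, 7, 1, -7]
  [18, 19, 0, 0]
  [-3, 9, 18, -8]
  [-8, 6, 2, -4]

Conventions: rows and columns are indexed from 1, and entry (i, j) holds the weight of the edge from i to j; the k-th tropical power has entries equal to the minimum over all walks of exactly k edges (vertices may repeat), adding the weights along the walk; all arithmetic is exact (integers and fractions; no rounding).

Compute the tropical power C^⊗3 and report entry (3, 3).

C^⊗2:
  [-15, -1, -5, -11]
  [-8, 6, 2, -8]
  [-16, -2, -6, -12]
  [-12, -1, -7, -15]
C^⊗3:
  [-19, -8, -14, -22]
  [-16, -2, -7, -15]
  [-20, -9, -15, -23]
  [-23, -9, -13, -19]
Key observation: the optimum is the walk 3->4->1->3, with weight (-8) + (-8) + 1 = -15.
Optimal value attained by: walk 3->4->1->3.
Answer: (C^⊗3)[3][3] = -15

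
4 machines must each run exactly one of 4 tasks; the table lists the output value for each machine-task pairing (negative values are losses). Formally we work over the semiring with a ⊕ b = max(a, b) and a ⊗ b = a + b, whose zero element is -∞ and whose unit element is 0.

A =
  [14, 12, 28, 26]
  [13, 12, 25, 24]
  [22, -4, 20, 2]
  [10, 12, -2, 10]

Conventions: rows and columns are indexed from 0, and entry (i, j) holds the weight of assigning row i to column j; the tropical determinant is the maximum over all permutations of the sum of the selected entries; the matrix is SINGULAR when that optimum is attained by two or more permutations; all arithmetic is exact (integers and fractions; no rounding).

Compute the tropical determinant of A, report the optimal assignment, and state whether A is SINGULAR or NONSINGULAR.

σ = (0, 1, 2, 3): 14 + 12 + 20 + 10 = 56
σ = (0, 1, 3, 2): 14 + 12 + 2 + (-2) = 26
σ = (0, 2, 1, 3): 14 + 25 + (-4) + 10 = 45
σ = (0, 2, 3, 1): 14 + 25 + 2 + 12 = 53
σ = (0, 3, 1, 2): 14 + 24 + (-4) + (-2) = 32
σ = (0, 3, 2, 1): 14 + 24 + 20 + 12 = 70
σ = (1, 0, 2, 3): 12 + 13 + 20 + 10 = 55
σ = (1, 0, 3, 2): 12 + 13 + 2 + (-2) = 25
σ = (1, 2, 0, 3): 12 + 25 + 22 + 10 = 69
σ = (1, 2, 3, 0): 12 + 25 + 2 + 10 = 49
σ = (1, 3, 0, 2): 12 + 24 + 22 + (-2) = 56
σ = (1, 3, 2, 0): 12 + 24 + 20 + 10 = 66
σ = (2, 0, 1, 3): 28 + 13 + (-4) + 10 = 47
σ = (2, 0, 3, 1): 28 + 13 + 2 + 12 = 55
σ = (2, 1, 0, 3): 28 + 12 + 22 + 10 = 72
σ = (2, 1, 3, 0): 28 + 12 + 2 + 10 = 52
σ = (2, 3, 0, 1): 28 + 24 + 22 + 12 = 86
σ = (2, 3, 1, 0): 28 + 24 + (-4) + 10 = 58
σ = (3, 0, 1, 2): 26 + 13 + (-4) + (-2) = 33
σ = (3, 0, 2, 1): 26 + 13 + 20 + 12 = 71
σ = (3, 1, 0, 2): 26 + 12 + 22 + (-2) = 58
σ = (3, 1, 2, 0): 26 + 12 + 20 + 10 = 68
σ = (3, 2, 0, 1): 26 + 25 + 22 + 12 = 85
σ = (3, 2, 1, 0): 26 + 25 + (-4) + 10 = 57
Optimal value attained by: σ = (2, 3, 0, 1).
Answer: det⊕(A) = 86; verdict: NONSINGULAR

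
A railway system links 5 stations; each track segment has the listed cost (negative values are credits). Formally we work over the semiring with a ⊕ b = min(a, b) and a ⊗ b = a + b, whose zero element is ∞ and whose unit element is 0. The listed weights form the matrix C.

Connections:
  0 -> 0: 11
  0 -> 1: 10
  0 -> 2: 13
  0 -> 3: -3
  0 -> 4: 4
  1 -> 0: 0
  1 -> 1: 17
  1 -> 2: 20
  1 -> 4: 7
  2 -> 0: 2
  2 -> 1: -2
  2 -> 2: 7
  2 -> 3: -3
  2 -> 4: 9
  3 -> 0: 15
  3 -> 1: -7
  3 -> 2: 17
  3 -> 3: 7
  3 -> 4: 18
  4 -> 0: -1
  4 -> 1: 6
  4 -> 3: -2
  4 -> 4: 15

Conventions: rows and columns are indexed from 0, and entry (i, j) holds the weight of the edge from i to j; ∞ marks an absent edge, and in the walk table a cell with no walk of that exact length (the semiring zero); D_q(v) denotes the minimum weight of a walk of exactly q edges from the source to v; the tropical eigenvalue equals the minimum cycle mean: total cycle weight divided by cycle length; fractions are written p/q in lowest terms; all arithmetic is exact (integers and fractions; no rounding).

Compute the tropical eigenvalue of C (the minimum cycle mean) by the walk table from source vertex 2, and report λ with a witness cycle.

q=0: [∞, ∞, 0, ∞, ∞]
q=1: [2, -2, 7, -3, 9]
q=2: [-2, -10, 14, -1, 5]
q=3: [-10, -8, 10, -5, -3]
q=4: [-8, -12, 3, -13, -6]
q=5: [-12, -20, 4, -11, -5]
Optimal cycle mean attained by: cycle 0->3->1->0, total (-3) + (-7) + 0, length 3.
Answer: λ = -10/3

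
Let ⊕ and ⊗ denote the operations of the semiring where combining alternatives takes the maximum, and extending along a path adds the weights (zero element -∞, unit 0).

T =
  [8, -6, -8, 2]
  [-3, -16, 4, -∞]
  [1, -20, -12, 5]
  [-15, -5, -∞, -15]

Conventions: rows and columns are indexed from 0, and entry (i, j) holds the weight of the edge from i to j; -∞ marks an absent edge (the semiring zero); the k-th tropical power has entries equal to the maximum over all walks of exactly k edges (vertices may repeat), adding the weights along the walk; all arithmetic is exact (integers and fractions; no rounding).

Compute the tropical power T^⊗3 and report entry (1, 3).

T^⊗2:
  [16, 2, 0, 10]
  [5, -9, -8, 9]
  [9, 0, -7, 3]
  [-7, -20, -1, -13]
T^⊗3:
  [24, 10, 8, 18]
  [13, 4, -3, 7]
  [17, 3, 4, 11]
  [1, -13, -13, 4]
Key observation: the optimum is the walk 1->0->0->3, with weight (-3) + 8 + 2 = 7.
Optimal value attained by: walk 1->0->0->3.
Answer: (T^⊗3)[1][3] = 7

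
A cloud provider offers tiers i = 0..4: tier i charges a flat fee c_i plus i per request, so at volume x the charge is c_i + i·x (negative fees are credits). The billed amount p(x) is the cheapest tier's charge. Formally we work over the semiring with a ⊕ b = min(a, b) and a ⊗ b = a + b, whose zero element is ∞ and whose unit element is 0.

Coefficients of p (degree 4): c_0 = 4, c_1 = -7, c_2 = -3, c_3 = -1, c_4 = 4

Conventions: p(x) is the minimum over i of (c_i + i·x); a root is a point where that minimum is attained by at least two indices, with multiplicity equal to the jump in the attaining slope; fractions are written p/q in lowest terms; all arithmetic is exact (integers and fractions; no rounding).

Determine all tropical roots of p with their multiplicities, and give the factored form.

hull edge (i=0, c=4) to (i=1, c=-7): slope -11, span 1
hull edge (i=1, c=-7) to (i=3, c=-1): slope 3, span 2
hull edge (i=3, c=-1) to (i=4, c=4): slope 5, span 1
Factored form: p(x) = 4 ⊗ (x ⊕ (-5)) ⊗ (x ⊕ (-3)) ⊗ (x ⊕ (-3)) ⊗ (x ⊕ 11)
Answer: roots = -5 (mult 1), -3 (mult 2), 11 (mult 1)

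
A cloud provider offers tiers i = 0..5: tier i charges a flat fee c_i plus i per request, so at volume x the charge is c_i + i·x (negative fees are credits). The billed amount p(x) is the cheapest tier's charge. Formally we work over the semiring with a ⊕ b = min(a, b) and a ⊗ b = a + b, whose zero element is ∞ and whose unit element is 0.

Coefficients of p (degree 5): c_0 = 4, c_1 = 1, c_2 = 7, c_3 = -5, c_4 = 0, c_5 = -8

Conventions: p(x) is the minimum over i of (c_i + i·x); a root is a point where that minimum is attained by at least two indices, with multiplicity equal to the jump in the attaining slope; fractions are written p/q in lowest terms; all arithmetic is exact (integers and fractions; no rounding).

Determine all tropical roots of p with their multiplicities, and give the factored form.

hull edge (i=0, c=4) to (i=3, c=-5): slope -3, span 3
hull edge (i=3, c=-5) to (i=5, c=-8): slope -3/2, span 2
Factored form: p(x) = -8 ⊗ (x ⊕ 3/2) ⊗ (x ⊕ 3/2) ⊗ (x ⊕ 3) ⊗ (x ⊕ 3) ⊗ (x ⊕ 3)
Answer: roots = 3/2 (mult 2), 3 (mult 3)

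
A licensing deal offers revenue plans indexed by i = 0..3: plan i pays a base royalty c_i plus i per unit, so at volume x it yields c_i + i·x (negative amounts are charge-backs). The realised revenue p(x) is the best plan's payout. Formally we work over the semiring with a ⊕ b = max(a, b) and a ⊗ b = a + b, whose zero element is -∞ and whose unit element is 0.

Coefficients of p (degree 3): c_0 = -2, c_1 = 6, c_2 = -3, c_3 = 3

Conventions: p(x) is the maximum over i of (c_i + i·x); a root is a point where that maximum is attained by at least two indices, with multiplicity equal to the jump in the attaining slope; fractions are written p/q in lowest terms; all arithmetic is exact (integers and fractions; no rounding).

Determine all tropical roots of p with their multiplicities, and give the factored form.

hull edge (i=0, c=-2) to (i=1, c=6): slope 8, span 1
hull edge (i=1, c=6) to (i=3, c=3): slope -3/2, span 2
Factored form: p(x) = 3 ⊗ (x ⊕ (-8)) ⊗ (x ⊕ 3/2) ⊗ (x ⊕ 3/2)
Answer: roots = -8 (mult 1), 3/2 (mult 2)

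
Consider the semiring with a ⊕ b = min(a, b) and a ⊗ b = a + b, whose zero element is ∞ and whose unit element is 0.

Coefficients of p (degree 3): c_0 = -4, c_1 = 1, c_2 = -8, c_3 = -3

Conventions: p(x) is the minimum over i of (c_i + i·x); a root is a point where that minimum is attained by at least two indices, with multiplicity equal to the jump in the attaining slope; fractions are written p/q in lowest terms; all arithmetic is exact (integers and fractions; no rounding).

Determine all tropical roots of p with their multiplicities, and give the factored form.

hull edge (i=0, c=-4) to (i=2, c=-8): slope -2, span 2
hull edge (i=2, c=-8) to (i=3, c=-3): slope 5, span 1
Factored form: p(x) = -3 ⊗ (x ⊕ (-5)) ⊗ (x ⊕ 2) ⊗ (x ⊕ 2)
Answer: roots = -5 (mult 1), 2 (mult 2)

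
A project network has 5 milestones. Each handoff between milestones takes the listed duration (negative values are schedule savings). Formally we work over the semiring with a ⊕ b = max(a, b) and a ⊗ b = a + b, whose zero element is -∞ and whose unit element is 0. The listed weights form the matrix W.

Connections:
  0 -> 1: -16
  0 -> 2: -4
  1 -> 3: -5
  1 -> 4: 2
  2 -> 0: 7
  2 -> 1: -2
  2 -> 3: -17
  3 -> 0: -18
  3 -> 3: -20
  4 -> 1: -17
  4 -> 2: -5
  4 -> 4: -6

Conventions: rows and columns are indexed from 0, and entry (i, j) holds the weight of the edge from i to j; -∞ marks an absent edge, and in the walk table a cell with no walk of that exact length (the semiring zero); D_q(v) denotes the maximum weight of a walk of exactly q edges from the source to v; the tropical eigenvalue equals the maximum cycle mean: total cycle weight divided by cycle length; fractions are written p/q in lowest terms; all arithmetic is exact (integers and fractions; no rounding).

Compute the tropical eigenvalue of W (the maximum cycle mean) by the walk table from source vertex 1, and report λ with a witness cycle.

q=0: [-∞, 0, -∞, -∞, -∞]
q=1: [-∞, -∞, -∞, -5, 2]
q=2: [-23, -15, -3, -25, -4]
q=3: [4, -5, -9, -20, -10]
q=4: [-2, -11, 0, -10, -3]
q=5: [7, -2, -6, -16, -9]
Optimal cycle mean attained by: cycle 0->2->0, total (-4) + 7, length 2.
Answer: λ = 3/2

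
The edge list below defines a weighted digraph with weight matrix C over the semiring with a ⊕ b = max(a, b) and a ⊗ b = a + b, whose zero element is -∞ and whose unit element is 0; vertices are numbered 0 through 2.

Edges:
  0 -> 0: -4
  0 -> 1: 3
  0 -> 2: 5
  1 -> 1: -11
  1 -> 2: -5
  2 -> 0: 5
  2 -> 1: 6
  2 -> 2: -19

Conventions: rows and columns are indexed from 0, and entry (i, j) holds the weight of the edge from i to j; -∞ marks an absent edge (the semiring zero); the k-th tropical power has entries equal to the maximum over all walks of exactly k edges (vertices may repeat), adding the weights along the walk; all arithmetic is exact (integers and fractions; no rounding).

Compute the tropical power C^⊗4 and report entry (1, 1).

C^⊗2:
  [10, 11, 1]
  [0, 1, -16]
  [1, 8, 10]
C^⊗3:
  [6, 13, 15]
  [-4, 3, 5]
  [15, 16, 6]
C^⊗4:
  [20, 21, 11]
  [10, 11, 1]
  [11, 18, 20]
Key observation: the optimum is the walk 1->2->0->2->1, with weight (-5) + 5 + 5 + 6 = 11.
Optimal value attained by: walk 1->2->0->2->1.
Answer: (C^⊗4)[1][1] = 11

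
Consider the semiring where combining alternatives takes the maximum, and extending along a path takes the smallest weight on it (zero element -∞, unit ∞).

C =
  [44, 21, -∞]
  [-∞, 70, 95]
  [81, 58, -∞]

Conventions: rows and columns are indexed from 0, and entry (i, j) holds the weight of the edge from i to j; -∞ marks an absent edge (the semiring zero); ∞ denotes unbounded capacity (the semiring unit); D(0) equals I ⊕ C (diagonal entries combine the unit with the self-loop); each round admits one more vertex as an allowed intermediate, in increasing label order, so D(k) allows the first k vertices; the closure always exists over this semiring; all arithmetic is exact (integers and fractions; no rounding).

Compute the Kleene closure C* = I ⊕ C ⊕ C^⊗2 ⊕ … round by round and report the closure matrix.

D(0):
  [∞, 21, -∞]
  [-∞, ∞, 95]
  [81, 58, ∞]
D(1):
  [∞, 21, -∞]
  [-∞, ∞, 95]
  [81, 58, ∞]
D(2):
  [∞, 21, 21]
  [-∞, ∞, 95]
  [81, 58, ∞]
D(3):
  [∞, 21, 21]
  [81, ∞, 95]
  [81, 58, ∞]
Answer: C* = [[∞, 21, 21], [81, ∞, 95], [81, 58, ∞]]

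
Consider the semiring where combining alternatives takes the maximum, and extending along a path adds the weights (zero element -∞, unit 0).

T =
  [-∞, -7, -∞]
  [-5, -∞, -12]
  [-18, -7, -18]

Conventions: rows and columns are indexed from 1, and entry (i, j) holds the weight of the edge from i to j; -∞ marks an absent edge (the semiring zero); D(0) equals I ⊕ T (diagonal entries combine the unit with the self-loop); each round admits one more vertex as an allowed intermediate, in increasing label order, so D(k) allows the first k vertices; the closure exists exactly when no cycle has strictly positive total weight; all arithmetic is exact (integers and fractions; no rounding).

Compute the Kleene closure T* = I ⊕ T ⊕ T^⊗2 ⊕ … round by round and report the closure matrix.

D(0):
  [0, -7, -∞]
  [-5, 0, -12]
  [-18, -7, 0]
D(1):
  [0, -7, -∞]
  [-5, 0, -12]
  [-18, -7, 0]
D(2):
  [0, -7, -19]
  [-5, 0, -12]
  [-12, -7, 0]
D(3):
  [0, -7, -19]
  [-5, 0, -12]
  [-12, -7, 0]
Answer: T* = [[0, -7, -19], [-5, 0, -12], [-12, -7, 0]]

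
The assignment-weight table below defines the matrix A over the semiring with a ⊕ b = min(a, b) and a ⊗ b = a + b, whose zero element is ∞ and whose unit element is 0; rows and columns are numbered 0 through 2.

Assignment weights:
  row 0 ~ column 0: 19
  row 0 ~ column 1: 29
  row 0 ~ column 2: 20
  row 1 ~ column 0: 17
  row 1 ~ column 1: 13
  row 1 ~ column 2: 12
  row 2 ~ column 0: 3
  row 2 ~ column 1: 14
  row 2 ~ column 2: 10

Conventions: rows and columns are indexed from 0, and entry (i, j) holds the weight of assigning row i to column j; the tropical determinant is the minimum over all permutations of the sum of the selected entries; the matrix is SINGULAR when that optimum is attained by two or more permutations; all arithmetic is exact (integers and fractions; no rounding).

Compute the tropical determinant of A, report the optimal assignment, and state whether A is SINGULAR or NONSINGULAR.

σ = (0, 1, 2): 19 + 13 + 10 = 42
σ = (0, 2, 1): 19 + 12 + 14 = 45
σ = (1, 0, 2): 29 + 17 + 10 = 56
σ = (1, 2, 0): 29 + 12 + 3 = 44
σ = (2, 0, 1): 20 + 17 + 14 = 51
σ = (2, 1, 0): 20 + 13 + 3 = 36
Optimal value attained by: σ = (2, 1, 0).
Answer: det⊕(A) = 36; verdict: NONSINGULAR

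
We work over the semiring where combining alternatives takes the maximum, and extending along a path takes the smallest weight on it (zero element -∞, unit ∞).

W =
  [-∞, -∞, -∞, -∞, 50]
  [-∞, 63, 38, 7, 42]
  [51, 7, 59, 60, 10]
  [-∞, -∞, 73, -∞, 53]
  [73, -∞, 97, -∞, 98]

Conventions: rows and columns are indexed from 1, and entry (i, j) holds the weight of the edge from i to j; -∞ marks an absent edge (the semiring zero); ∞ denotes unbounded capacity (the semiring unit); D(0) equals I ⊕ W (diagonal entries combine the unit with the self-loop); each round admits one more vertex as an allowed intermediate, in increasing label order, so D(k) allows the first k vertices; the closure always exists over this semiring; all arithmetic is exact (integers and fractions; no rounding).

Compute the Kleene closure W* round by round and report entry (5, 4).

D(0):
  [∞, -∞, -∞, -∞, 50]
  [-∞, ∞, 38, 7, 42]
  [51, 7, ∞, 60, 10]
  [-∞, -∞, 73, ∞, 53]
  [73, -∞, 97, -∞, ∞]
D(1):
  [∞, -∞, -∞, -∞, 50]
  [-∞, ∞, 38, 7, 42]
  [51, 7, ∞, 60, 50]
  [-∞, -∞, 73, ∞, 53]
  [73, -∞, 97, -∞, ∞]
D(2):
  [∞, -∞, -∞, -∞, 50]
  [-∞, ∞, 38, 7, 42]
  [51, 7, ∞, 60, 50]
  [-∞, -∞, 73, ∞, 53]
  [73, -∞, 97, -∞, ∞]
D(3):
  [∞, -∞, -∞, -∞, 50]
  [38, ∞, 38, 38, 42]
  [51, 7, ∞, 60, 50]
  [51, 7, 73, ∞, 53]
  [73, 7, 97, 60, ∞]
D(4):
  [∞, -∞, -∞, -∞, 50]
  [38, ∞, 38, 38, 42]
  [51, 7, ∞, 60, 53]
  [51, 7, 73, ∞, 53]
  [73, 7, 97, 60, ∞]
D(5):
  [∞, 7, 50, 50, 50]
  [42, ∞, 42, 42, 42]
  [53, 7, ∞, 60, 53]
  [53, 7, 73, ∞, 53]
  [73, 7, 97, 60, ∞]
Answer: W*[5][4] = 60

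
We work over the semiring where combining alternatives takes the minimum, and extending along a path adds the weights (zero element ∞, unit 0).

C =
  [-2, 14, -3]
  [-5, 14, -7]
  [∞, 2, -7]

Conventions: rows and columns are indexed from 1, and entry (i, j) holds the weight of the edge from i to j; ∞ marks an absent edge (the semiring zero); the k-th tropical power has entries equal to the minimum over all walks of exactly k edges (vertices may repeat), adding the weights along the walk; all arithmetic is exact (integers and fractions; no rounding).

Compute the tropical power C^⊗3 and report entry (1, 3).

C^⊗2:
  [-4, -1, -10]
  [-7, -5, -14]
  [-3, -5, -14]
C^⊗3:
  [-6, -8, -17]
  [-10, -12, -21]
  [-10, -12, -21]
Key observation: the optimum is the walk 1->3->3->3, with weight (-3) + (-7) + (-7) = -17.
Optimal value attained by: walk 1->3->3->3.
Answer: (C^⊗3)[1][3] = -17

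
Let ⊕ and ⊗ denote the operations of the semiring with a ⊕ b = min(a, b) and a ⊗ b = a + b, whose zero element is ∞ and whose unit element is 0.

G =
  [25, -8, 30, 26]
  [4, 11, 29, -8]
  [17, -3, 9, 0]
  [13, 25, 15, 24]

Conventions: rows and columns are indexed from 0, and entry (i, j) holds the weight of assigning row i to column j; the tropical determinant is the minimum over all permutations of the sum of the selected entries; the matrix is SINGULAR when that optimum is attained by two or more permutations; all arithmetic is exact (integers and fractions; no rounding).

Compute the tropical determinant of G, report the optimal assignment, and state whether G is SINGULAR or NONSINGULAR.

σ = (0, 1, 2, 3): 25 + 11 + 9 + 24 = 69
σ = (0, 1, 3, 2): 25 + 11 + 0 + 15 = 51
σ = (0, 2, 1, 3): 25 + 29 + (-3) + 24 = 75
σ = (0, 2, 3, 1): 25 + 29 + 0 + 25 = 79
σ = (0, 3, 1, 2): 25 + (-8) + (-3) + 15 = 29
σ = (0, 3, 2, 1): 25 + (-8) + 9 + 25 = 51
σ = (1, 0, 2, 3): (-8) + 4 + 9 + 24 = 29
σ = (1, 0, 3, 2): (-8) + 4 + 0 + 15 = 11
σ = (1, 2, 0, 3): (-8) + 29 + 17 + 24 = 62
σ = (1, 2, 3, 0): (-8) + 29 + 0 + 13 = 34
σ = (1, 3, 0, 2): (-8) + (-8) + 17 + 15 = 16
σ = (1, 3, 2, 0): (-8) + (-8) + 9 + 13 = 6
σ = (2, 0, 1, 3): 30 + 4 + (-3) + 24 = 55
σ = (2, 0, 3, 1): 30 + 4 + 0 + 25 = 59
σ = (2, 1, 0, 3): 30 + 11 + 17 + 24 = 82
σ = (2, 1, 3, 0): 30 + 11 + 0 + 13 = 54
σ = (2, 3, 0, 1): 30 + (-8) + 17 + 25 = 64
σ = (2, 3, 1, 0): 30 + (-8) + (-3) + 13 = 32
σ = (3, 0, 1, 2): 26 + 4 + (-3) + 15 = 42
σ = (3, 0, 2, 1): 26 + 4 + 9 + 25 = 64
σ = (3, 1, 0, 2): 26 + 11 + 17 + 15 = 69
σ = (3, 1, 2, 0): 26 + 11 + 9 + 13 = 59
σ = (3, 2, 0, 1): 26 + 29 + 17 + 25 = 97
σ = (3, 2, 1, 0): 26 + 29 + (-3) + 13 = 65
Optimal value attained by: σ = (1, 3, 2, 0).
Answer: det⊕(G) = 6; verdict: NONSINGULAR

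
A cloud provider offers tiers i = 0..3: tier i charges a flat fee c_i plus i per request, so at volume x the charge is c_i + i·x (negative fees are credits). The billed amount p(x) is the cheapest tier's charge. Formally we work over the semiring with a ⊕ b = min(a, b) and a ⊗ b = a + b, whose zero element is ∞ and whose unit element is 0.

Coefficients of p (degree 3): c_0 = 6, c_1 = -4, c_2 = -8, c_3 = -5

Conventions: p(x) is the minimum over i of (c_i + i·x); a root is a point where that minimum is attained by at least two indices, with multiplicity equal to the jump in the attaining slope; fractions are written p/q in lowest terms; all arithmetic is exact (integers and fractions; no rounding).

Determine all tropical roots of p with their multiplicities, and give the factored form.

hull edge (i=0, c=6) to (i=1, c=-4): slope -10, span 1
hull edge (i=1, c=-4) to (i=2, c=-8): slope -4, span 1
hull edge (i=2, c=-8) to (i=3, c=-5): slope 3, span 1
Factored form: p(x) = -5 ⊗ (x ⊕ (-3)) ⊗ (x ⊕ 4) ⊗ (x ⊕ 10)
Answer: roots = -3 (mult 1), 4 (mult 1), 10 (mult 1)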